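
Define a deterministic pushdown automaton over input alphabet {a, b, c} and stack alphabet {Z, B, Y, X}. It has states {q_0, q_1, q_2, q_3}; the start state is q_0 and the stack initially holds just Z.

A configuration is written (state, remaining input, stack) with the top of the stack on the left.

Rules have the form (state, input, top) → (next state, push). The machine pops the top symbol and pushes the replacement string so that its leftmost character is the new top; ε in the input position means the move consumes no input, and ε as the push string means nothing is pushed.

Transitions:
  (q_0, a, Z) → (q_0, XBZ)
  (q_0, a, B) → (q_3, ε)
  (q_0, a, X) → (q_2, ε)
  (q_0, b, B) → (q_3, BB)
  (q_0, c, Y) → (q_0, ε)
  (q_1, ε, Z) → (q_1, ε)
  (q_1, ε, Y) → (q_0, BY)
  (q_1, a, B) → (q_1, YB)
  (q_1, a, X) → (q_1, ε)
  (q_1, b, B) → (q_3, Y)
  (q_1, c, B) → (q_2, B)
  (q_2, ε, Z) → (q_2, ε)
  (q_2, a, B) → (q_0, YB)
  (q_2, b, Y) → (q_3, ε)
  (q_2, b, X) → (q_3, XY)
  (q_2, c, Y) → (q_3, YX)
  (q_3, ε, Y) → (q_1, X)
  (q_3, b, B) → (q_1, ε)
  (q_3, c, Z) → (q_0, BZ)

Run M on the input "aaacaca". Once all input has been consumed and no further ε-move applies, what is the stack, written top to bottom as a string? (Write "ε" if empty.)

(q_0, aaacaca, Z) ⊢ (q_0, aacaca, XBZ) ⊢ (q_2, acaca, BZ) ⊢ (q_0, caca, YBZ) ⊢ (q_0, aca, BZ) ⊢ (q_3, ca, Z) ⊢ (q_0, a, BZ) ⊢ (q_3, ε, Z)
All input consumed in state q_3 with stack Z.

Z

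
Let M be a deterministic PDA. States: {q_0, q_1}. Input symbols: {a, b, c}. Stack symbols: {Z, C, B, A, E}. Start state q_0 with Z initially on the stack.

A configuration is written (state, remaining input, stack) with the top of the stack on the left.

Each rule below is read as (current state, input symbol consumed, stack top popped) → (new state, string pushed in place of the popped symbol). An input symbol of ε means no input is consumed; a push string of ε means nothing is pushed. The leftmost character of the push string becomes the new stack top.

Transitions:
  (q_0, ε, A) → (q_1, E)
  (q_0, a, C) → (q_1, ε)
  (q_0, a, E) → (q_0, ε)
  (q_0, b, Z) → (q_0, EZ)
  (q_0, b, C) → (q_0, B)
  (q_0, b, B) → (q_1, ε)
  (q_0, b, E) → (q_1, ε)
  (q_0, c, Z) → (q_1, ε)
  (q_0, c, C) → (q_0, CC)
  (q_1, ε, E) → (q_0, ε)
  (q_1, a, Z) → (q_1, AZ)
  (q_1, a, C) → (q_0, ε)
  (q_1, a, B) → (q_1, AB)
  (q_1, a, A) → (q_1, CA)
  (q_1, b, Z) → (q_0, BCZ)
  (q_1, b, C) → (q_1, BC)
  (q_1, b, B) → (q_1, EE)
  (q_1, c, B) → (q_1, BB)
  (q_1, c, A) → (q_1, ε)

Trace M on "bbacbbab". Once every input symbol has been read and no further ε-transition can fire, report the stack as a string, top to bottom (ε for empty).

EZ

(q_0, bbacbbab, Z)
  read b, top Z: go to q_0, push EZ → (q_0, bacbbab, EZ)
  read b, top E: go to q_1, push ε → (q_1, acbbab, Z)
  read a, top Z: go to q_1, push AZ → (q_1, cbbab, AZ)
  read c, top A: go to q_1, push ε → (q_1, bbab, Z)
  read b, top Z: go to q_0, push BCZ → (q_0, bab, BCZ)
  read b, top B: go to q_1, push ε → (q_1, ab, CZ)
  read a, top C: go to q_0, push ε → (q_0, b, Z)
  read b, top Z: go to q_0, push EZ → (q_0, ε, EZ)
All input consumed in state q_0 with stack EZ.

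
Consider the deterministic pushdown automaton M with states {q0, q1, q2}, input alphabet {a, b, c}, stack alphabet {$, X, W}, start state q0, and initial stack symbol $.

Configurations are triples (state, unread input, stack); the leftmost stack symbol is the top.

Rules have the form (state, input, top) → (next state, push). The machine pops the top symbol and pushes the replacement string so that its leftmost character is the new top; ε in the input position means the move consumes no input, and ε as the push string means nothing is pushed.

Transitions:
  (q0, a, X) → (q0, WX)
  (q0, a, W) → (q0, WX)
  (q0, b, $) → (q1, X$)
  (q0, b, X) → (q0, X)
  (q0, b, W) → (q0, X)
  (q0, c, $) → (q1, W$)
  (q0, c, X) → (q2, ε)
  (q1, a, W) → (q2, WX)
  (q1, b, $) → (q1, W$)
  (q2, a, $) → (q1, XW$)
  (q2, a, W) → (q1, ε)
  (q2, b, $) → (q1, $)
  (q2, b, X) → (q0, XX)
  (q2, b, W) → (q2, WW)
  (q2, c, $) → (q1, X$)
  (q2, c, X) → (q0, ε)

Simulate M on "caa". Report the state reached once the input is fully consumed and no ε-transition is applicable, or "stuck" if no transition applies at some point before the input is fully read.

(q0, caa, $)
  read c, top $: go to q1, push W$ → (q1, aa, W$)
  read a, top W: go to q2, push WX → (q2, a, WX$)
  read a, top W: go to q1, push ε → (q1, ε, X$)
All input consumed; M is in state q1.

q1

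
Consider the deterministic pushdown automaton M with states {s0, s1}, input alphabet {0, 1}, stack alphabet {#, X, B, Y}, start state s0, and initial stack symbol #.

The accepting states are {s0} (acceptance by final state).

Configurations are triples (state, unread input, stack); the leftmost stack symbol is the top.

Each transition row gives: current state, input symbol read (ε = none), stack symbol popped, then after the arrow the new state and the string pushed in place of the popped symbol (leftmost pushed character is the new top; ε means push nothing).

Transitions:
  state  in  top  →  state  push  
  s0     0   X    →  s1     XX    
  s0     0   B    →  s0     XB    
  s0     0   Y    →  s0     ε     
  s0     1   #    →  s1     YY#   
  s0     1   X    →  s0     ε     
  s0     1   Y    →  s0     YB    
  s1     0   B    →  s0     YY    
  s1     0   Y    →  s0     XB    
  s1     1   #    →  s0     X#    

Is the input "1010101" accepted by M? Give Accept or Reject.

(s0, 1010101, #)
  read 1, top #: go to s1, push YY# → (s1, 010101, YY#)
  read 0, top Y: go to s0, push XB → (s0, 10101, XBY#)
  read 1, top X: go to s0, push ε → (s0, 0101, BY#)
  read 0, top B: go to s0, push XB → (s0, 101, XBY#)
  read 1, top X: go to s0, push ε → (s0, 01, BY#)
  read 0, top B: go to s0, push XB → (s0, 1, XBY#)
  read 1, top X: go to s0, push ε → (s0, ε, BY#)
All input consumed; state s0 ∈ F.

Accept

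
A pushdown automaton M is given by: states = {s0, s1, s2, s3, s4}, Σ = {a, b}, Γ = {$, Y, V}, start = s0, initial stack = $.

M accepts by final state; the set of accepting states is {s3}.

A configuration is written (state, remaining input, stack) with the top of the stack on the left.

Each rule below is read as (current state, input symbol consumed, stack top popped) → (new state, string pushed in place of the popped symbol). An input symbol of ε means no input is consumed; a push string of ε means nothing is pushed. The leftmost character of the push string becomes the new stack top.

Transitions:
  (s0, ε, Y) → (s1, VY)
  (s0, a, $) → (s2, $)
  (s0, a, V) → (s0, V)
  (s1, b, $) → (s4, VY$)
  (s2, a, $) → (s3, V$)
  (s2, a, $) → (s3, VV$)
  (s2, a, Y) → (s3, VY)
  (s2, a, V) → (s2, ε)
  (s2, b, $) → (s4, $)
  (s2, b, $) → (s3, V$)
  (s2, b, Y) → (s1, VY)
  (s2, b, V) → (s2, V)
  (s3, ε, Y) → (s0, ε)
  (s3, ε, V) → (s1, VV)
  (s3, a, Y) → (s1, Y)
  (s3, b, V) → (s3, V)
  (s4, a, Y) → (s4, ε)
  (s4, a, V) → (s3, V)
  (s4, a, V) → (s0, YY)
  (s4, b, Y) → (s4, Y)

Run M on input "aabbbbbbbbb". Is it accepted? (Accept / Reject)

Accept

One accepting computation: (s0, aabbbbbbbbb, $) ⊢ (s2, abbbbbbbbb, $) ⊢ (s3, bbbbbbbbb, V$) ⊢ (s3, bbbbbbbb, V$) ⊢ (s3, bbbbbbb, V$) ⊢ (s3, bbbbbb, V$) ⊢ (s3, bbbbb, V$) ⊢ (s3, bbbb, V$) ⊢ (s3, bbb, V$) ⊢ (s3, bb, V$) ⊢ (s3, b, V$) ⊢ (s3, ε, V$)
All input consumed and state s3 ∈ F.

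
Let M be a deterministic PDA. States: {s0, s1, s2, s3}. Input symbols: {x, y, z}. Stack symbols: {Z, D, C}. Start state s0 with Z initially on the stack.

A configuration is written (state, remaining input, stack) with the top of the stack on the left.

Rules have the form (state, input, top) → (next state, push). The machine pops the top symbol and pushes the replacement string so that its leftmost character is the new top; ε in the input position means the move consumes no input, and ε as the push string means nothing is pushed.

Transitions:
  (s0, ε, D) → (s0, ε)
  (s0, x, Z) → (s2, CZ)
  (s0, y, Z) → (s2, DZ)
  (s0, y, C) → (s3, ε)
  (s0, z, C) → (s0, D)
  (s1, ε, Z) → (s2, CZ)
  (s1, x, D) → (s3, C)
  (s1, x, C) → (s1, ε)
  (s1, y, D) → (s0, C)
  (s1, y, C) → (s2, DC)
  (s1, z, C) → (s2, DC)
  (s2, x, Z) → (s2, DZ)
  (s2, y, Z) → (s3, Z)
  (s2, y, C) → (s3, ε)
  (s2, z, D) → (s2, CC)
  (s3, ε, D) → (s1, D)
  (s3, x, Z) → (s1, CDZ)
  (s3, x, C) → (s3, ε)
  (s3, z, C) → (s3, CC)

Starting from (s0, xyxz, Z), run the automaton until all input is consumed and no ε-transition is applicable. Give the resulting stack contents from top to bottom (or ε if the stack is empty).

(s0, xyxz, Z)
  read x, top Z: go to s2, push CZ → (s2, yxz, CZ)
  read y, top C: go to s3, push ε → (s3, xz, Z)
  read x, top Z: go to s1, push CDZ → (s1, z, CDZ)
  read z, top C: go to s2, push DC → (s2, ε, DCDZ)
All input consumed in state s2 with stack DCDZ.

DCDZ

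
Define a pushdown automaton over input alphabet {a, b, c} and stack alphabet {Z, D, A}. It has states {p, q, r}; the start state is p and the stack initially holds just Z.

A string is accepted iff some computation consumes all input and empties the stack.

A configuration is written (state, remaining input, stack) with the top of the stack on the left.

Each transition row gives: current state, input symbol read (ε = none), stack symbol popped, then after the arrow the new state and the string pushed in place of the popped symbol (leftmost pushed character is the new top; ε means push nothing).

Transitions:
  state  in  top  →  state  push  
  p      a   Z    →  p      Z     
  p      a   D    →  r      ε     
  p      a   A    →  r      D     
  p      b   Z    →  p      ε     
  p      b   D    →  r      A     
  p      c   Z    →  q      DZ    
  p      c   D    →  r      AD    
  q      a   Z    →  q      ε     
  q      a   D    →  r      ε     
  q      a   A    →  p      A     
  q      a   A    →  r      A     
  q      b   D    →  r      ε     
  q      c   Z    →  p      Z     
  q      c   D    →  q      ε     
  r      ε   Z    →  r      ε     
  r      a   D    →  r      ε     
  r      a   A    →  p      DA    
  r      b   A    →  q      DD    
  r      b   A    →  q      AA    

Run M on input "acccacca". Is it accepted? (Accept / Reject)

One accepting computation: (p, acccacca, Z) ⊢ (p, cccacca, Z) ⊢ (q, ccacca, DZ) ⊢ (q, cacca, Z) ⊢ (p, acca, Z) ⊢ (p, cca, Z) ⊢ (q, ca, DZ) ⊢ (q, a, Z) ⊢ (q, ε, ε)
All input consumed and the stack is empty.

Accept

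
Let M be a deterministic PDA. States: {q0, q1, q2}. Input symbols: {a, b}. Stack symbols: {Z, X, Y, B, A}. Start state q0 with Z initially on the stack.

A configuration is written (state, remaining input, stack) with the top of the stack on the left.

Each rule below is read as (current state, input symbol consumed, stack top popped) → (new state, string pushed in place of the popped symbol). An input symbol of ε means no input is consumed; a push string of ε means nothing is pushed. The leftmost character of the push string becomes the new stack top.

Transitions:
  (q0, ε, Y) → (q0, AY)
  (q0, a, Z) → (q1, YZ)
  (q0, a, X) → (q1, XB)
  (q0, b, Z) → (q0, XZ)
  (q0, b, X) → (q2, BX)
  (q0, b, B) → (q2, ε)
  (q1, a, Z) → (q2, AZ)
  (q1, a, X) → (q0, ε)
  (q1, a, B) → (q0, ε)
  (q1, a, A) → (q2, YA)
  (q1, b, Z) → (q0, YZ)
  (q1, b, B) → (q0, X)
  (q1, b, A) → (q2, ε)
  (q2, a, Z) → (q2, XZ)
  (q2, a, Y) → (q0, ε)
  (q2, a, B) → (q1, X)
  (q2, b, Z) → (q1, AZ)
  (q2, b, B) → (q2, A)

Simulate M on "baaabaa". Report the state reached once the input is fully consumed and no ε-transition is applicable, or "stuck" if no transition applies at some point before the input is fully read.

stuck

(q0, baaabaa, Z) ⊢ (q0, aaabaa, XZ) ⊢ (q1, aabaa, XBZ) ⊢ (q0, abaa, BZ)
No transition for (q0, a, top B); M blocks with input abaa remaining.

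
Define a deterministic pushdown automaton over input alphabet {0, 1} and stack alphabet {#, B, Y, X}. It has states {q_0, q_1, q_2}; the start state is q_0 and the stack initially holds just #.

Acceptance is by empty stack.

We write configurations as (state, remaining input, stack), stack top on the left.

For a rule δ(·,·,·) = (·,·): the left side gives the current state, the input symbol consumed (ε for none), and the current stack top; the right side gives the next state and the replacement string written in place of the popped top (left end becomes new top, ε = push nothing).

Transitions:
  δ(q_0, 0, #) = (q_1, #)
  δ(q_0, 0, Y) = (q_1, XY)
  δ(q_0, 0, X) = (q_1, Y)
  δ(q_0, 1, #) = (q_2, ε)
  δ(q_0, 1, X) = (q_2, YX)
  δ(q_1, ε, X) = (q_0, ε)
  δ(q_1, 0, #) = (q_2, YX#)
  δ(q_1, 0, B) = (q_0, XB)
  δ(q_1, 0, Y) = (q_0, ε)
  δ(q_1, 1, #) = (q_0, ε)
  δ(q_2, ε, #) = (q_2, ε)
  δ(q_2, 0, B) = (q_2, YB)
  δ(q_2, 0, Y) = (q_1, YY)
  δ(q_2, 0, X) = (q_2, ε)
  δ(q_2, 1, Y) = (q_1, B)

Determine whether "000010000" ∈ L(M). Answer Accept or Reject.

Reject

(q_0, 000010000, #)
  read 0, top #: go to q_1, push # → (q_1, 00010000, #)
  read 0, top #: go to q_2, push YX# → (q_2, 0010000, YX#)
  read 0, top Y: go to q_1, push YY → (q_1, 010000, YYX#)
  read 0, top Y: go to q_0, push ε → (q_0, 10000, YX#)
No transition applies at (q_0, 10000, YX#); input not fully consumed.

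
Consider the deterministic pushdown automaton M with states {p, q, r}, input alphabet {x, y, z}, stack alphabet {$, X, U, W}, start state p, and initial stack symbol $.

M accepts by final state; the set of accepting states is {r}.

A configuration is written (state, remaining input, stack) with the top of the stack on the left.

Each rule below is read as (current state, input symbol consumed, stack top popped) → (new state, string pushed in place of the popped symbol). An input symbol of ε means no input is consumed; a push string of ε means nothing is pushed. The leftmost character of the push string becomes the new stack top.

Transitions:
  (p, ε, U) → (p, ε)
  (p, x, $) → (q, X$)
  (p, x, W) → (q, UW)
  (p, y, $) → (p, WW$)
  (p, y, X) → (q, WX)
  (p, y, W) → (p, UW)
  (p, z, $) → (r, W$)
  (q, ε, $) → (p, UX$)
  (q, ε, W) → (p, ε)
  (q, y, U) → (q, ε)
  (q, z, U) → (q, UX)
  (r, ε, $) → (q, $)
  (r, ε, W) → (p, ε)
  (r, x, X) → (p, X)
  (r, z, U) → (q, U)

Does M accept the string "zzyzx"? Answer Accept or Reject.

Reject

(p, zzyzx, $)
  read z, top $: go to r, push W$ → (r, zyzx, W$)
  ε-move, top W: go to p, push ε → (p, zyzx, $)
  read z, top $: go to r, push W$ → (r, yzx, W$)
  ε-move, top W: go to p, push ε → (p, yzx, $)
  read y, top $: go to p, push WW$ → (p, zx, WW$)
No transition applies at (p, zx, WW$); input not fully consumed.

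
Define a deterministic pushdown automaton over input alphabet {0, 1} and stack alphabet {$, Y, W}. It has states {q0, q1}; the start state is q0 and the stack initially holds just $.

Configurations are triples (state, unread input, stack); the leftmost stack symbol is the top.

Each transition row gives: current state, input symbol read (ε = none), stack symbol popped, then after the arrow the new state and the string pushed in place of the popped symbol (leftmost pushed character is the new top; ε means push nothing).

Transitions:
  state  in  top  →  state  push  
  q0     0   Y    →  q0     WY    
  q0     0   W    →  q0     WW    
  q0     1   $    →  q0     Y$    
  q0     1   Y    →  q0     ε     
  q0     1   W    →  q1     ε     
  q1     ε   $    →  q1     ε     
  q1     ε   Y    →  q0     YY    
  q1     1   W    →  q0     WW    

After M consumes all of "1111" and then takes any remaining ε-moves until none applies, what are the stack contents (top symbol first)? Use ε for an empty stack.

$

(q0, 1111, $)
  read 1, top $: go to q0, push Y$ → (q0, 111, Y$)
  read 1, top Y: go to q0, push ε → (q0, 11, $)
  read 1, top $: go to q0, push Y$ → (q0, 1, Y$)
  read 1, top Y: go to q0, push ε → (q0, ε, $)
All input consumed in state q0 with stack $.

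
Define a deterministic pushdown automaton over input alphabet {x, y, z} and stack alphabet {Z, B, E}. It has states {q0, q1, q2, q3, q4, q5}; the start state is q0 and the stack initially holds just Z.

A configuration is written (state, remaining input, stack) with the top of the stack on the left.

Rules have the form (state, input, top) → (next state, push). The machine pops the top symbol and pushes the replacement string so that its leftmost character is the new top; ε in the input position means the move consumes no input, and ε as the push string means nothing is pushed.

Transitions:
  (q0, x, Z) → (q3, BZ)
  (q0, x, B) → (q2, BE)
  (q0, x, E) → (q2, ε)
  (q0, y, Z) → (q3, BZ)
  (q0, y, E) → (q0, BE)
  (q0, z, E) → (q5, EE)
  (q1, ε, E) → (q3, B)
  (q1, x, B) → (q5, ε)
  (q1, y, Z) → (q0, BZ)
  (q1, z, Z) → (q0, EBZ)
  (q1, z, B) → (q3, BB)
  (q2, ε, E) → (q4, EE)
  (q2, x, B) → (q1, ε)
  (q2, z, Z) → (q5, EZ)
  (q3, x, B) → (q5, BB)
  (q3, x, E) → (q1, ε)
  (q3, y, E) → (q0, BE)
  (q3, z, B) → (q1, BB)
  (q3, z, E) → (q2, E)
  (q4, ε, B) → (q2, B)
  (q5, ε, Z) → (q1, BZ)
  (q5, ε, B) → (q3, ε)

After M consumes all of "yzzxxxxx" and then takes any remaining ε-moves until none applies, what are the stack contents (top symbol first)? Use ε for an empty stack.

BBBZ

(q0, yzzxxxxx, Z) ⊢ (q3, zzxxxxx, BZ) ⊢ (q1, zxxxxx, BBZ) ⊢ (q3, xxxxx, BBBZ) ⊢ (q5, xxxx, BBBBZ) ⊢ (q3, xxxx, BBBZ) ⊢ (q5, xxx, BBBBZ) ⊢ (q3, xxx, BBBZ) ⊢ (q5, xx, BBBBZ) ⊢ (q3, xx, BBBZ) ⊢ (q5, x, BBBBZ) ⊢ (q3, x, BBBZ) ⊢ (q5, ε, BBBBZ) ⊢ (q3, ε, BBBZ)
All input consumed in state q3 with stack BBBZ.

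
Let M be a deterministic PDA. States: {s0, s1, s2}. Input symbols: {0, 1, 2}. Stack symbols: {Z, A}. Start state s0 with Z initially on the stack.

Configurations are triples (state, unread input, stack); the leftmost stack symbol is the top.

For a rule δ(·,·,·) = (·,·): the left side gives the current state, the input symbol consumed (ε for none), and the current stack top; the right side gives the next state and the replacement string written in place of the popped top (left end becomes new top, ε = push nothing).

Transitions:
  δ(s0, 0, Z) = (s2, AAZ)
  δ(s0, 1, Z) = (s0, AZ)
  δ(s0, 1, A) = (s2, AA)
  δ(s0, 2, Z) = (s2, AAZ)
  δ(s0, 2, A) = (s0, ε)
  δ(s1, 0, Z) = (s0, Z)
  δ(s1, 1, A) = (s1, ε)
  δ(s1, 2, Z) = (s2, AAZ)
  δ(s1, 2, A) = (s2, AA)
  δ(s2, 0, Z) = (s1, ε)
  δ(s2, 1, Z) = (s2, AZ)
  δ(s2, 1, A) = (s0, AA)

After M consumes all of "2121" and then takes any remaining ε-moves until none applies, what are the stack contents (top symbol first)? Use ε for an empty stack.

AAAZ

(s0, 2121, Z)
  read 2, top Z: go to s2, push AAZ → (s2, 121, AAZ)
  read 1, top A: go to s0, push AA → (s0, 21, AAAZ)
  read 2, top A: go to s0, push ε → (s0, 1, AAZ)
  read 1, top A: go to s2, push AA → (s2, ε, AAAZ)
All input consumed in state s2 with stack AAAZ.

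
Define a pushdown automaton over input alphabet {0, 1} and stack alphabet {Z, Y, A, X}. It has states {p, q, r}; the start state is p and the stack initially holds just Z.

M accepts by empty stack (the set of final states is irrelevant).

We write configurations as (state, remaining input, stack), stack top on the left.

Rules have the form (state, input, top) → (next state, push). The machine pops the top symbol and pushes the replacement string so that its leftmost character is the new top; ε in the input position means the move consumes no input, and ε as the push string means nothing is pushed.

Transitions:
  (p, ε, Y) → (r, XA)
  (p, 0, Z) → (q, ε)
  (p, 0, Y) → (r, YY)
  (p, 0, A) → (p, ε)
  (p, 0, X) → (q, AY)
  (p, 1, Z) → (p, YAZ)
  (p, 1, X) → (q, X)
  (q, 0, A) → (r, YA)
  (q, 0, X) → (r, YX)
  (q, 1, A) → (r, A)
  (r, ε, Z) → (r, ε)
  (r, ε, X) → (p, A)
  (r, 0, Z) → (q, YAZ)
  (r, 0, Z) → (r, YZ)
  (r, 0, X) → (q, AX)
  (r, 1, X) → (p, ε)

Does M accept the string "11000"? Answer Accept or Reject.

Accept

One accepting computation: (p, 11000, Z) ⊢ (p, 1000, YAZ) ⊢ (r, 1000, XAAZ) ⊢ (p, 000, AAZ) ⊢ (p, 00, AZ) ⊢ (p, 0, Z) ⊢ (q, ε, ε)
All input consumed and the stack is empty.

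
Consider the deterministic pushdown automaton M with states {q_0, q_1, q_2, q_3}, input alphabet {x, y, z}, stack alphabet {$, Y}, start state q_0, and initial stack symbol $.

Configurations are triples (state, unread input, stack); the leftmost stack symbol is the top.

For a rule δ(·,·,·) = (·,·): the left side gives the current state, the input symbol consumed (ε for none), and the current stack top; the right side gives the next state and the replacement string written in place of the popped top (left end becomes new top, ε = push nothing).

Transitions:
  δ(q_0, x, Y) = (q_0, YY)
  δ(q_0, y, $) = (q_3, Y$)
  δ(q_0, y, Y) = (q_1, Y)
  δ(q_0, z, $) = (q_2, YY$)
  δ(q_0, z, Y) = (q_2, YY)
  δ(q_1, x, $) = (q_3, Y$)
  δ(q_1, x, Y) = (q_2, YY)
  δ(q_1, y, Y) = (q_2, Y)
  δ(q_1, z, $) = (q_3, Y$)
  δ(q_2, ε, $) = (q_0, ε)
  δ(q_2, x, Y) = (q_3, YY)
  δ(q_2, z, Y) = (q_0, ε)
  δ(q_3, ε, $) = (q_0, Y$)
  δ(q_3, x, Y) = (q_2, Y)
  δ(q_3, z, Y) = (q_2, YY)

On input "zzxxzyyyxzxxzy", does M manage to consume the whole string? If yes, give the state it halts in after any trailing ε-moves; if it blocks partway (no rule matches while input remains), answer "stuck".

(q_0, zzxxzyyyxzxxzy, $)
  read z, top $: go to q_2, push YY$ → (q_2, zxxzyyyxzxxzy, YY$)
  read z, top Y: go to q_0, push ε → (q_0, xxzyyyxzxxzy, Y$)
  read x, top Y: go to q_0, push YY → (q_0, xzyyyxzxxzy, YY$)
  read x, top Y: go to q_0, push YY → (q_0, zyyyxzxxzy, YYY$)
  read z, top Y: go to q_2, push YY → (q_2, yyyxzxxzy, YYYY$)
No transition for (q_2, y, top Y); M blocks with input yyyxzxxzy remaining.

stuck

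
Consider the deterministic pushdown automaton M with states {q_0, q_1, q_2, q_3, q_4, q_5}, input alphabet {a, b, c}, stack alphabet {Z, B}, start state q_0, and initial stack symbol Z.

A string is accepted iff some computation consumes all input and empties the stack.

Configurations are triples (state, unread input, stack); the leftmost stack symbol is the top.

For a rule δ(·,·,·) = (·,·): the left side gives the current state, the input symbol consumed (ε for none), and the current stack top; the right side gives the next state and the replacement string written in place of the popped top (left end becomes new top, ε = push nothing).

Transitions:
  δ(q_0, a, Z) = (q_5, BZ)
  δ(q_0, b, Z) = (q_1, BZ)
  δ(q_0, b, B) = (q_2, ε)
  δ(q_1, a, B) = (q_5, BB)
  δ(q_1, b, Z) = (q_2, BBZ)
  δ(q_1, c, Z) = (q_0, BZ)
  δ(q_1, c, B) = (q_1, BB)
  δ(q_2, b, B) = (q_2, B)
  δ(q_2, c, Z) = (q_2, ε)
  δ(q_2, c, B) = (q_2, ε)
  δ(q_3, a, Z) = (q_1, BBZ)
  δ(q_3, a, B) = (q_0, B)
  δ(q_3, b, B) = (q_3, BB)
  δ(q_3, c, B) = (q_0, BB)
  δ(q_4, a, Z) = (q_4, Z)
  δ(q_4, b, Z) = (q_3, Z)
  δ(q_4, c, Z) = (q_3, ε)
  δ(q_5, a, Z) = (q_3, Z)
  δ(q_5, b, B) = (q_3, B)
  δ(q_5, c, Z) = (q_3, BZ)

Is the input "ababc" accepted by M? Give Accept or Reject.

Accept

(q_0, ababc, Z)
  read a, top Z: go to q_5, push BZ → (q_5, babc, BZ)
  read b, top B: go to q_3, push B → (q_3, abc, BZ)
  read a, top B: go to q_0, push B → (q_0, bc, BZ)
  read b, top B: go to q_2, push ε → (q_2, c, Z)
  read c, top Z: go to q_2, push ε → (q_2, ε, ε)
All input consumed and the stack is empty.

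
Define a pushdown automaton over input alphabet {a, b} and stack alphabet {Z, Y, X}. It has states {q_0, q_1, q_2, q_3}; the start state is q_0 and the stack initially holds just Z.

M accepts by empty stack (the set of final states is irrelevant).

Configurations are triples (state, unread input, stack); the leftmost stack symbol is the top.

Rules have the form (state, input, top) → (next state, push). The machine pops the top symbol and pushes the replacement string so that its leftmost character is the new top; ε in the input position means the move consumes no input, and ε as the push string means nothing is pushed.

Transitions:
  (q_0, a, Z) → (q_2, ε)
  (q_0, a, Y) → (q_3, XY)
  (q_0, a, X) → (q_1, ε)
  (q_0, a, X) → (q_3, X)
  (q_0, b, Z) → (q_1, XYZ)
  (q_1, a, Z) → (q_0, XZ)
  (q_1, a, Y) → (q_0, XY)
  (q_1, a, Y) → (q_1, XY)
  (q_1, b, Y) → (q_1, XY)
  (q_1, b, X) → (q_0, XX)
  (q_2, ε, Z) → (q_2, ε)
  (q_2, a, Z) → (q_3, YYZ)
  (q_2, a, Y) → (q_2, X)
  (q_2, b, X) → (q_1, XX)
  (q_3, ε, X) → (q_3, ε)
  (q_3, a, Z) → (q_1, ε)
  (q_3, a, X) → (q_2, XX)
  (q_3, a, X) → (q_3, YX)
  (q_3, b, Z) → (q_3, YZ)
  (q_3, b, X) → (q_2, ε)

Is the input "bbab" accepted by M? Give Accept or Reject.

No computation consumes all input and empties the stack.

Reject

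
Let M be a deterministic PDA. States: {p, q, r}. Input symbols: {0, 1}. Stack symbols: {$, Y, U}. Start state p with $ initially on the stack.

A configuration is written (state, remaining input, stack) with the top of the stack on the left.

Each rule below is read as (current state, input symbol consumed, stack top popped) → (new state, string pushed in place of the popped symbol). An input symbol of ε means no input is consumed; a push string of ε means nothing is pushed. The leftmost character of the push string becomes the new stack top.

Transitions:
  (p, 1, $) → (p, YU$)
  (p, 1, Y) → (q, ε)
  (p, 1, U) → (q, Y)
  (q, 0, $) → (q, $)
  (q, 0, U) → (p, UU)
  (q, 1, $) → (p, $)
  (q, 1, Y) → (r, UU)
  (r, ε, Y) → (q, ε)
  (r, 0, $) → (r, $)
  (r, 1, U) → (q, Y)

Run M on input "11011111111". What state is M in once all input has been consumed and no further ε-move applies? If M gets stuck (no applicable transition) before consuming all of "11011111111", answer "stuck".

r

(p, 11011111111, $)
  read 1, top $: go to p, push YU$ → (p, 1011111111, YU$)
  read 1, top Y: go to q, push ε → (q, 011111111, U$)
  read 0, top U: go to p, push UU → (p, 11111111, UU$)
  read 1, top U: go to q, push Y → (q, 1111111, YU$)
  read 1, top Y: go to r, push UU → (r, 111111, UUU$)
  read 1, top U: go to q, push Y → (q, 11111, YUU$)
  read 1, top Y: go to r, push UU → (r, 1111, UUUU$)
  read 1, top U: go to q, push Y → (q, 111, YUUU$)
  read 1, top Y: go to r, push UU → (r, 11, UUUUU$)
  read 1, top U: go to q, push Y → (q, 1, YUUUU$)
  read 1, top Y: go to r, push UU → (r, ε, UUUUUU$)
All input consumed; M is in state r.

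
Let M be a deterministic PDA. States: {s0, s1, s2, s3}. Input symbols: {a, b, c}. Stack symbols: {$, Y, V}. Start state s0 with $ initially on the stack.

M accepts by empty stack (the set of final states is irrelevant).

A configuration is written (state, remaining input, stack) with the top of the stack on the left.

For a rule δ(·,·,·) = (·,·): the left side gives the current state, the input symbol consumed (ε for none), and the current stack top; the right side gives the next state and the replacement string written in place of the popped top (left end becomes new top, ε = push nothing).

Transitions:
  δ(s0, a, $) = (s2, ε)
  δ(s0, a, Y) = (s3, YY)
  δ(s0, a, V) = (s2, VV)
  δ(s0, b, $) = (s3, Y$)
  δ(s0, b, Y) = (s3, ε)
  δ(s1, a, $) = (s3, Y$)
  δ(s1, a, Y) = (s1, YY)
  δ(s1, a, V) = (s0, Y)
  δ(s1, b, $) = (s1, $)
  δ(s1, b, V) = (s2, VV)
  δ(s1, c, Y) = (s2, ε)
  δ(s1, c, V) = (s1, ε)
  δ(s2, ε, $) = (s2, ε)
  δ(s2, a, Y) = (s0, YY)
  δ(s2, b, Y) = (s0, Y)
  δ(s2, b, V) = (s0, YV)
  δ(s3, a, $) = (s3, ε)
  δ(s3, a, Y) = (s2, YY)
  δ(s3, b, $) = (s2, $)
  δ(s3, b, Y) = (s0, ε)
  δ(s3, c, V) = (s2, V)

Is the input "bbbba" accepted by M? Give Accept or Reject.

(s0, bbbba, $)
  read b, top $: go to s3, push Y$ → (s3, bbba, Y$)
  read b, top Y: go to s0, push ε → (s0, bba, $)
  read b, top $: go to s3, push Y$ → (s3, ba, Y$)
  read b, top Y: go to s0, push ε → (s0, a, $)
  read a, top $: go to s2, push ε → (s2, ε, ε)
All input consumed and the stack is empty.

Accept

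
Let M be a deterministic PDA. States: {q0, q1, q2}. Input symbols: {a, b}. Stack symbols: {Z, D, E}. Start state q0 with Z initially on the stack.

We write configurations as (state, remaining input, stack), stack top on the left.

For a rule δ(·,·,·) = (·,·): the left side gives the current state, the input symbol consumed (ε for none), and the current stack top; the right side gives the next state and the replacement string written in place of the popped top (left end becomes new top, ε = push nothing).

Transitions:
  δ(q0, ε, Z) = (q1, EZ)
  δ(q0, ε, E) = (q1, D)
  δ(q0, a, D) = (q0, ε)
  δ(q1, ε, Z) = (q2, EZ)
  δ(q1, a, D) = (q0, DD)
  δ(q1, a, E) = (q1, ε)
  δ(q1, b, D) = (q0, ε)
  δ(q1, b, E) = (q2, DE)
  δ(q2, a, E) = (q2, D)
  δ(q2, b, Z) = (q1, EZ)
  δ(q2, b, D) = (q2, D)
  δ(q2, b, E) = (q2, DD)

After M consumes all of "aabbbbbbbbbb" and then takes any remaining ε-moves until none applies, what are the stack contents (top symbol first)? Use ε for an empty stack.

DZ

(q0, aabbbbbbbbbb, Z) ⊢ (q1, aabbbbbbbbbb, EZ) ⊢ (q1, abbbbbbbbbb, Z) ⊢ (q2, abbbbbbbbbb, EZ) ⊢ (q2, bbbbbbbbbb, DZ) ⊢ (q2, bbbbbbbbb, DZ) ⊢ (q2, bbbbbbbb, DZ) ⊢ (q2, bbbbbbb, DZ) ⊢ (q2, bbbbbb, DZ) ⊢ (q2, bbbbb, DZ) ⊢ (q2, bbbb, DZ) ⊢ (q2, bbb, DZ) ⊢ (q2, bb, DZ) ⊢ (q2, b, DZ) ⊢ (q2, ε, DZ)
All input consumed in state q2 with stack DZ.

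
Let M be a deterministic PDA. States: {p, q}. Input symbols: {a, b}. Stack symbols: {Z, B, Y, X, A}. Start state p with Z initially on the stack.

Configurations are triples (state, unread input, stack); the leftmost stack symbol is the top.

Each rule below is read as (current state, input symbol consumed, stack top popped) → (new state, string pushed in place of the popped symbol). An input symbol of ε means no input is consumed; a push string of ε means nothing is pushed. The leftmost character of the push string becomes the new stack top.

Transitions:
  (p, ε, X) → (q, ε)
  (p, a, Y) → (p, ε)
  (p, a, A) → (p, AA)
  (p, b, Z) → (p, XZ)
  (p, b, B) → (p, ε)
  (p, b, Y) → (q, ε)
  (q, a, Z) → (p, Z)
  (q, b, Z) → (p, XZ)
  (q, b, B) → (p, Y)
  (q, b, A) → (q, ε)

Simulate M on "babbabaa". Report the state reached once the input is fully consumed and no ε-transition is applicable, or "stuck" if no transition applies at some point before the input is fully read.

stuck

(p, babbabaa, Z) ⊢ (p, abbabaa, XZ) ⊢ (q, abbabaa, Z) ⊢ (p, bbabaa, Z) ⊢ (p, babaa, XZ) ⊢ (q, babaa, Z) ⊢ (p, abaa, XZ) ⊢ (q, abaa, Z) ⊢ (p, baa, Z) ⊢ (p, aa, XZ) ⊢ (q, aa, Z) ⊢ (p, a, Z)
No transition for (p, a, top Z); M blocks with input a remaining.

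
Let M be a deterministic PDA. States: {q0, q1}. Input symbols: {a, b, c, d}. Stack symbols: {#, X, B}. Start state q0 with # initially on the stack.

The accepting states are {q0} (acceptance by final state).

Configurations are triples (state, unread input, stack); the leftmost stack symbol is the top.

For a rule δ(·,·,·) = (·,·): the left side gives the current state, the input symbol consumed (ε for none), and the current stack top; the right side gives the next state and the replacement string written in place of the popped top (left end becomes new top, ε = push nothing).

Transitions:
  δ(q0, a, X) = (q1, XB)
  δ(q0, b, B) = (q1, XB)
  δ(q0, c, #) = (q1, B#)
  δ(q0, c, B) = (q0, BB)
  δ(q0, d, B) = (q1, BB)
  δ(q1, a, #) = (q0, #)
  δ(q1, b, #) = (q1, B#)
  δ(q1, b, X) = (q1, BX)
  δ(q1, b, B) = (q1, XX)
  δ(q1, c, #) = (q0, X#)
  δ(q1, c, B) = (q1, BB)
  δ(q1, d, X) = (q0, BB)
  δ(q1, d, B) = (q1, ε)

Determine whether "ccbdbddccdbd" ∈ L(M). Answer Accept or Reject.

(q0, ccbdbddccdbd, #)
  read c, top #: go to q1, push B# → (q1, cbdbddccdbd, B#)
  read c, top B: go to q1, push BB → (q1, bdbddccdbd, BB#)
  read b, top B: go to q1, push XX → (q1, dbddccdbd, XXB#)
  read d, top X: go to q0, push BB → (q0, bddccdbd, BBXB#)
  read b, top B: go to q1, push XB → (q1, ddccdbd, XBBXB#)
  read d, top X: go to q0, push BB → (q0, dccdbd, BBBBXB#)
  read d, top B: go to q1, push BB → (q1, ccdbd, BBBBBXB#)
  read c, top B: go to q1, push BB → (q1, cdbd, BBBBBBXB#)
  read c, top B: go to q1, push BB → (q1, dbd, BBBBBBBXB#)
  read d, top B: go to q1, push ε → (q1, bd, BBBBBBXB#)
  read b, top B: go to q1, push XX → (q1, d, XXBBBBBXB#)
  read d, top X: go to q0, push BB → (q0, ε, BBXBBBBBXB#)
All input consumed; state q0 ∈ F.

Accept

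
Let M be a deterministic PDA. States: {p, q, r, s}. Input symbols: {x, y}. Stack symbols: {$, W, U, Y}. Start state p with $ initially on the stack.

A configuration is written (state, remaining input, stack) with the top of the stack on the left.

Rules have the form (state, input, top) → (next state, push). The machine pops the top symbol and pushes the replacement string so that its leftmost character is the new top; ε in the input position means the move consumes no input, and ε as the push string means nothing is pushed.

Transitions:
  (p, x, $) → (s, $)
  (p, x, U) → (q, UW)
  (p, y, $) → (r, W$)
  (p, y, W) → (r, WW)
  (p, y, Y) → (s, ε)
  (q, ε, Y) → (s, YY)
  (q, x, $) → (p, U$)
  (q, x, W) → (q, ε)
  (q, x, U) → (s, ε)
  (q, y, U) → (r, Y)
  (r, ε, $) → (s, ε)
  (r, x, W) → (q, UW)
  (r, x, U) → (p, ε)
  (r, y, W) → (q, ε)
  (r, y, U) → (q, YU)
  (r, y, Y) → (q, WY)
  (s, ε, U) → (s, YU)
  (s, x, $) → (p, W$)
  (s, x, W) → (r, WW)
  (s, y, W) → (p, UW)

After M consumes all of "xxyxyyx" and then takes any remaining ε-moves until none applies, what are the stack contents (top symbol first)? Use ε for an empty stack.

(p, xxyxyyx, $)
  read x, top $: go to s, push $ → (s, xyxyyx, $)
  read x, top $: go to p, push W$ → (p, yxyyx, W$)
  read y, top W: go to r, push WW → (r, xyyx, WW$)
  read x, top W: go to q, push UW → (q, yyx, UWW$)
  read y, top U: go to r, push Y → (r, yx, YWW$)
  read y, top Y: go to q, push WY → (q, x, WYWW$)
  read x, top W: go to q, push ε → (q, ε, YWW$)
  ε-move, top Y: go to s, push YY → (s, ε, YYWW$)
All input consumed in state s with stack YYWW$.

YYWW$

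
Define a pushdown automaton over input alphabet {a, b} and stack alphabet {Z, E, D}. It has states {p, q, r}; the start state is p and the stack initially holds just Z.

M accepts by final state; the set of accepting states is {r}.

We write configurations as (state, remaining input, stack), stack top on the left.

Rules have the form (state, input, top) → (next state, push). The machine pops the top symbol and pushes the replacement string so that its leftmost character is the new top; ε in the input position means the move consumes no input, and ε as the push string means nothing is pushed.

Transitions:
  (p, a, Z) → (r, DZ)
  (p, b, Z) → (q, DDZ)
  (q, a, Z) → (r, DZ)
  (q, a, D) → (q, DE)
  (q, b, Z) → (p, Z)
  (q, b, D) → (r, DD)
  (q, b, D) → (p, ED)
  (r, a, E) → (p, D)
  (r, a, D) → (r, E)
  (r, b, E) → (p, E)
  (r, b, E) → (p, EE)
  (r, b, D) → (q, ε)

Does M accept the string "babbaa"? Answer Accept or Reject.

No computation consumes all input and reaches a final state.

Reject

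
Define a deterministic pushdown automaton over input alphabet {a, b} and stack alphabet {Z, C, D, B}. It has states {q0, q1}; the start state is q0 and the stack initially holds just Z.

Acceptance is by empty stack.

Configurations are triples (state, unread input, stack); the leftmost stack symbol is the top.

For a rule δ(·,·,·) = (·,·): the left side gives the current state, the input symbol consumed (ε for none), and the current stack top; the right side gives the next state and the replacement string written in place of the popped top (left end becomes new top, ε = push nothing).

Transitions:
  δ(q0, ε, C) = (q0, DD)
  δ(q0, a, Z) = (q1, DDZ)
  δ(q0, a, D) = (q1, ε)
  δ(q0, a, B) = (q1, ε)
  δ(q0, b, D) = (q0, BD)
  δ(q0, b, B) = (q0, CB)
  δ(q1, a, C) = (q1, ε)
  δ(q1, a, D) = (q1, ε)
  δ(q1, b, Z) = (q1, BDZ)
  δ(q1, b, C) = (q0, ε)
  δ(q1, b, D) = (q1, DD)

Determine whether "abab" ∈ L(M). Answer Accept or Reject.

Reject

(q0, abab, Z)
  read a, top Z: go to q1, push DDZ → (q1, bab, DDZ)
  read b, top D: go to q1, push DD → (q1, ab, DDDZ)
  read a, top D: go to q1, push ε → (q1, b, DDZ)
  read b, top D: go to q1, push DD → (q1, ε, DDDZ)
All input consumed; stack is DDDZ, not empty, and no further ε-move applies.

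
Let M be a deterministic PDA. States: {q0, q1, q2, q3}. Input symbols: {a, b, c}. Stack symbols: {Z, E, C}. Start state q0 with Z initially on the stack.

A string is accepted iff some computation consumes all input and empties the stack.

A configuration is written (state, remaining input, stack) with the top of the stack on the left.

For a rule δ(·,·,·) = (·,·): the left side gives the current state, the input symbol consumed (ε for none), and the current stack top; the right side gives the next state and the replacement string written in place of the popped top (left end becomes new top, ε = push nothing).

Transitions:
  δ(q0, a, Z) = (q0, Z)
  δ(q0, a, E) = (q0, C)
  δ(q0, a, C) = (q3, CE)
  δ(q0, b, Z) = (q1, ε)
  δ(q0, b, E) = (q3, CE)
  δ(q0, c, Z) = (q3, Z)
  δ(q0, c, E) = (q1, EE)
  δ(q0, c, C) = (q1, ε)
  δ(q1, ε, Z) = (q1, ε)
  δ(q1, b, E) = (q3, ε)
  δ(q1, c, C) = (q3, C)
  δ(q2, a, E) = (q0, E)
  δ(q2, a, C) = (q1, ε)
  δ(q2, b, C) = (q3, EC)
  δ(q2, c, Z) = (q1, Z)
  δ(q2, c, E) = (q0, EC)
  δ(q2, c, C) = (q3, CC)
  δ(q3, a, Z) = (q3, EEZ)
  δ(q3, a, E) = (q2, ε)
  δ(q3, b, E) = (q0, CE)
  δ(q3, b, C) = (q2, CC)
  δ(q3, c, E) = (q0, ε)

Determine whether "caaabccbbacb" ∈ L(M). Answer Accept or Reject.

(q0, caaabccbbacb, Z) ⊢ (q3, aaabccbbacb, Z) ⊢ (q3, aabccbbacb, EEZ) ⊢ (q2, abccbbacb, EZ) ⊢ (q0, bccbbacb, EZ) ⊢ (q3, ccbbacb, CEZ)
No transition applies at (q3, ccbbacb, CEZ); input not fully consumed.

Reject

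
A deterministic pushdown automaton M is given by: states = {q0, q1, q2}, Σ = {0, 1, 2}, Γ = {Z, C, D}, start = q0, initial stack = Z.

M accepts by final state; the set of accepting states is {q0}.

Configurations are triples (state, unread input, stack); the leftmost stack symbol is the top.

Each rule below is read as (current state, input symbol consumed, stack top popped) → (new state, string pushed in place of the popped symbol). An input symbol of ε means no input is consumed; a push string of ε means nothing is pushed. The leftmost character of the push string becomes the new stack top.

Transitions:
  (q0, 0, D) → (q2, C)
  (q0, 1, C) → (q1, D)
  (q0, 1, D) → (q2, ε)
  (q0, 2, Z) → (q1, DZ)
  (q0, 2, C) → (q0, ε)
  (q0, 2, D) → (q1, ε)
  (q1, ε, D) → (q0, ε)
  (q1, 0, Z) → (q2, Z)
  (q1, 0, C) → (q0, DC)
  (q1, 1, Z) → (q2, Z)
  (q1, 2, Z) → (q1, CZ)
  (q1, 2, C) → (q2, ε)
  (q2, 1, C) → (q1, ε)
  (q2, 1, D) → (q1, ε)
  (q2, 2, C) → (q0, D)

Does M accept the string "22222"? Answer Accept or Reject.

(q0, 22222, Z)
  read 2, top Z: go to q1, push DZ → (q1, 2222, DZ)
  ε-move, top D: go to q0, push ε → (q0, 2222, Z)
  read 2, top Z: go to q1, push DZ → (q1, 222, DZ)
  ε-move, top D: go to q0, push ε → (q0, 222, Z)
  read 2, top Z: go to q1, push DZ → (q1, 22, DZ)
  ε-move, top D: go to q0, push ε → (q0, 22, Z)
  read 2, top Z: go to q1, push DZ → (q1, 2, DZ)
  ε-move, top D: go to q0, push ε → (q0, 2, Z)
  read 2, top Z: go to q1, push DZ → (q1, ε, DZ)
  ε-move, top D: go to q0, push ε → (q0, ε, Z)
All input consumed; state q0 ∈ F.

Accept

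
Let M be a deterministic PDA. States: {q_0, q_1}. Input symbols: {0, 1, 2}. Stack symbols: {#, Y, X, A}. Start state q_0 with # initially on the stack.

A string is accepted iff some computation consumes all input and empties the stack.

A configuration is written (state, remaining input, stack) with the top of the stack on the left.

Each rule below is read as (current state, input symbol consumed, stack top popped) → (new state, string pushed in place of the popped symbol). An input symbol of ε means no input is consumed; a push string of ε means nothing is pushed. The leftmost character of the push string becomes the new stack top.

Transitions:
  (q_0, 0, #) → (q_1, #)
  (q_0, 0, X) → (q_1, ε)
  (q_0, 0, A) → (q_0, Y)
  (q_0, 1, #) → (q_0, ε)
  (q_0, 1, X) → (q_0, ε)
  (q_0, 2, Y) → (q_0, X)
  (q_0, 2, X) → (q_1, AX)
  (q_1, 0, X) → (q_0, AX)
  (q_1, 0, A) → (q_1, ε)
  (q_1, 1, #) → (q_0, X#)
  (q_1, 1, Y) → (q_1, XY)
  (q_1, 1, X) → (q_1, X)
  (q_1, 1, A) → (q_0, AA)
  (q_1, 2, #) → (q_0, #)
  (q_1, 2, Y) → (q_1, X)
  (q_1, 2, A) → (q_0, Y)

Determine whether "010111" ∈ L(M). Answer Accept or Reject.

Accept

(q_0, 010111, #)
  read 0, top #: go to q_1, push # → (q_1, 10111, #)
  read 1, top #: go to q_0, push X# → (q_0, 0111, X#)
  read 0, top X: go to q_1, push ε → (q_1, 111, #)
  read 1, top #: go to q_0, push X# → (q_0, 11, X#)
  read 1, top X: go to q_0, push ε → (q_0, 1, #)
  read 1, top #: go to q_0, push ε → (q_0, ε, ε)
All input consumed and the stack is empty.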